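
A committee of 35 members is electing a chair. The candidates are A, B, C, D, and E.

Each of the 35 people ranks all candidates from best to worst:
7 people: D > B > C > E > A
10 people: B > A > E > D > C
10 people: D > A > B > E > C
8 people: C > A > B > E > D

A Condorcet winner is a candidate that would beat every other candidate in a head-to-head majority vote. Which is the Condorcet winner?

A

A vs B: 18–17
A vs C: 20–15
A vs D: 18–17
A vs E: 28–7
A beats every other candidate.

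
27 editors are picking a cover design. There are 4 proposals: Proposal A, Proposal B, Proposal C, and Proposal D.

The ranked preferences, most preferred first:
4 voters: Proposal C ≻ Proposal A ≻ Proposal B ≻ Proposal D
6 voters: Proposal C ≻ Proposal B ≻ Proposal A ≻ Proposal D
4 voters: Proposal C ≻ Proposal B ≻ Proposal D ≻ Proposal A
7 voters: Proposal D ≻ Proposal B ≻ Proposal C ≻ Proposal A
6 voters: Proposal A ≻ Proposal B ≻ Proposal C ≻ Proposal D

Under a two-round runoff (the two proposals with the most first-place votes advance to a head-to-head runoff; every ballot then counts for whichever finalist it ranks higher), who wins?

Proposal C

Round 1 first-place votes: Proposal A 6, Proposal B 0, Proposal C 14, Proposal D 7. Proposal C and Proposal D advance.
Runoff: Proposal C is ranked above Proposal D on 20 ballots, Proposal D above Proposal C on 7.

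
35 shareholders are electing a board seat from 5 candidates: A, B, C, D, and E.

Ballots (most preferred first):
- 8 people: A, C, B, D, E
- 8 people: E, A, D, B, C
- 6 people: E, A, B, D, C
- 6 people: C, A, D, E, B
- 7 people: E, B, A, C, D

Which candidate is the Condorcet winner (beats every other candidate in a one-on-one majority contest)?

E vs A: 21–14
E vs B: 27–8
E vs C: 21–14
E vs D: 21–14
E beats every other candidate.

E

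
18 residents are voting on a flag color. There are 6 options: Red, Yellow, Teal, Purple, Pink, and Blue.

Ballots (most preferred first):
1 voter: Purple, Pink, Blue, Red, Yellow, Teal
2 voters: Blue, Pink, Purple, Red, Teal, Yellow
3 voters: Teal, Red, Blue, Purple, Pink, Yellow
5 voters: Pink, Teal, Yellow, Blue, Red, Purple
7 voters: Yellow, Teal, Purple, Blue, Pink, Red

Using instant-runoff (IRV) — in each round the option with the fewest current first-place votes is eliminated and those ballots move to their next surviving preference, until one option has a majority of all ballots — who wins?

Round 1: Red 0, Yellow 7, Teal 3, Purple 1, Pink 5, Blue 2. Red eliminated.
Round 2: Yellow 7, Teal 3, Purple 1, Pink 5, Blue 2. Purple eliminated.
Round 3: Yellow 7, Teal 3, Pink 6, Blue 2. Blue eliminated.
Round 4: Yellow 7, Teal 3, Pink 8. Teal eliminated.
Round 5: Yellow 7, Pink 11. Pink has a majority (≥10).

Pink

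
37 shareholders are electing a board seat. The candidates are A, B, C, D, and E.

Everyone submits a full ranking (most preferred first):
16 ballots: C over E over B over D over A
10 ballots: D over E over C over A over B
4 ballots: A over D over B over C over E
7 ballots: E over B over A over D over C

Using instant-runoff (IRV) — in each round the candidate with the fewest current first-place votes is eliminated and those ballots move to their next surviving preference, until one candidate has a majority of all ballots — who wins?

Round 1: A 4, B 0, C 16, D 10, E 7. B eliminated.
Round 2: A 4, C 16, D 10, E 7. A eliminated.
Round 3: C 16, D 14, E 7. E eliminated.
Round 4: C 16, D 21. D has a majority (≥19).

D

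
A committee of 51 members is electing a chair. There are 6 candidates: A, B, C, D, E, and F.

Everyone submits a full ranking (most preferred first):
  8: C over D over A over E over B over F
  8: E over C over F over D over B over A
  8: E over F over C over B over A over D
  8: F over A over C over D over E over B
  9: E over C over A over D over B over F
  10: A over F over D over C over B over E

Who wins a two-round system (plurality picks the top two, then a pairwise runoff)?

A

Round 1 first-place votes: A 10, B 0, C 8, D 0, E 25, F 8. E and A advance.
Runoff: E is ranked above A on 25 ballots, A above E on 26.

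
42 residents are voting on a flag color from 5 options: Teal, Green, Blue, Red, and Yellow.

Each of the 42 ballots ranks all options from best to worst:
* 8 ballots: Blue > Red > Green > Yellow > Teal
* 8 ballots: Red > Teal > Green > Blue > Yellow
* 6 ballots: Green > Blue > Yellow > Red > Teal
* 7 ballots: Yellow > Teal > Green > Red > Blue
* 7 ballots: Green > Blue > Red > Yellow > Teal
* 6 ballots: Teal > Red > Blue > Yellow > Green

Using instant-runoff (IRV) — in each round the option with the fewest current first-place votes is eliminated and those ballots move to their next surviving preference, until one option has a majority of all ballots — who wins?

Round 1: Teal 6, Green 13, Blue 8, Red 8, Yellow 7. Teal eliminated.
Round 2: Green 13, Blue 8, Red 14, Yellow 7. Yellow eliminated.
Round 3: Green 20, Blue 8, Red 14. Blue eliminated.
Round 4: Green 20, Red 22. Red has a majority (≥22).

Red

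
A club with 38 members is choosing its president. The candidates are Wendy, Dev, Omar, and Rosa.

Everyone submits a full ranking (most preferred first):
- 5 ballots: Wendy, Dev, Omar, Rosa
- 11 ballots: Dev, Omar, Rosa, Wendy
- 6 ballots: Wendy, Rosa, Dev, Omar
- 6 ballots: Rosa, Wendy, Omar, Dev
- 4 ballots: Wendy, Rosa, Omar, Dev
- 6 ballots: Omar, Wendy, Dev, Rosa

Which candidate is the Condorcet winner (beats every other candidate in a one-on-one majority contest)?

Wendy vs Dev: 27–11
Wendy vs Omar: 21–17
Wendy vs Rosa: 21–17
Wendy beats every other candidate.

Wendy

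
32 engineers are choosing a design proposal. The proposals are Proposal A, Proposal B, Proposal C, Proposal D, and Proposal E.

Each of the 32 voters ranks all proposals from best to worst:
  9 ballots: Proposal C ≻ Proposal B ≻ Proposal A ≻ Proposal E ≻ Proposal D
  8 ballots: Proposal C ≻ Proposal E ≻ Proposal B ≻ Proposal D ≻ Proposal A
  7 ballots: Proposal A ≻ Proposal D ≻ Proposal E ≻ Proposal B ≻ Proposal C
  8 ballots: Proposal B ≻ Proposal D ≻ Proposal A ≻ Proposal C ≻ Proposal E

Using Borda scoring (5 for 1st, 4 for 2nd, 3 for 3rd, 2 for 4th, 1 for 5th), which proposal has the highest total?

Proposal B

Proposal A: 9×3 + 8×1 + 7×5 + 8×3 = 94
Proposal B: 9×4 + 8×3 + 7×2 + 8×5 = 114
Proposal C: 9×5 + 8×5 + 7×1 + 8×2 = 108
Proposal D: 9×1 + 8×2 + 7×4 + 8×4 = 85
Proposal E: 9×2 + 8×4 + 7×3 + 8×1 = 79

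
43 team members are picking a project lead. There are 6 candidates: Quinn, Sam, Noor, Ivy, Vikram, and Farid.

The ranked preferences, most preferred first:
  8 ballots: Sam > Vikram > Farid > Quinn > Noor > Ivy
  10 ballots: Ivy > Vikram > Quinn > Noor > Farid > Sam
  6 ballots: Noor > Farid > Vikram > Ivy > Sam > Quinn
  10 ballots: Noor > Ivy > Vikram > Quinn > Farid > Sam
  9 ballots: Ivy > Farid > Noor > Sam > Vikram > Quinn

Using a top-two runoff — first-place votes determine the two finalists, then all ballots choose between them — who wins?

Round 1 first-place votes: Quinn 0, Sam 8, Noor 16, Ivy 19, Vikram 0, Farid 0. Ivy and Noor advance.
Runoff: Ivy is ranked above Noor on 19 ballots, Noor above Ivy on 24.

Noor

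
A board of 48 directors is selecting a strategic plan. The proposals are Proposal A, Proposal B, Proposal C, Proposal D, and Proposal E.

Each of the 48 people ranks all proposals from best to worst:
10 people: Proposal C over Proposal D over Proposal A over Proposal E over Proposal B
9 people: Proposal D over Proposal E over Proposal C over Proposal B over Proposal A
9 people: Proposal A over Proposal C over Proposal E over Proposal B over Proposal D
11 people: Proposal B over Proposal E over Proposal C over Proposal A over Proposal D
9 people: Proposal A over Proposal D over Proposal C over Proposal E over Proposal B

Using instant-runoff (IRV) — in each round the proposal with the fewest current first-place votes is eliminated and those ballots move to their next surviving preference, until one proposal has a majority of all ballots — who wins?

Proposal C

Round 1: Proposal A 18, Proposal B 11, Proposal C 10, Proposal D 9, Proposal E 0. Proposal E eliminated.
Round 2: Proposal A 18, Proposal B 11, Proposal C 10, Proposal D 9. Proposal D eliminated.
Round 3: Proposal A 18, Proposal B 11, Proposal C 19. Proposal B eliminated.
Round 4: Proposal A 18, Proposal C 30. Proposal C has a majority (≥25).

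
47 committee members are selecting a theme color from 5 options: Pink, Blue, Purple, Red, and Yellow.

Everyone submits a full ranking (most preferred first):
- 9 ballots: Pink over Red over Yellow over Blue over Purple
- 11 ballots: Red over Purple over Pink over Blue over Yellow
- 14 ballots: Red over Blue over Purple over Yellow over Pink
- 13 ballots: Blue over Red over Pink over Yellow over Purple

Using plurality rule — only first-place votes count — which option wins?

First-place votes: Pink 9, Blue 13, Purple 0, Red 25, Yellow 0.

Red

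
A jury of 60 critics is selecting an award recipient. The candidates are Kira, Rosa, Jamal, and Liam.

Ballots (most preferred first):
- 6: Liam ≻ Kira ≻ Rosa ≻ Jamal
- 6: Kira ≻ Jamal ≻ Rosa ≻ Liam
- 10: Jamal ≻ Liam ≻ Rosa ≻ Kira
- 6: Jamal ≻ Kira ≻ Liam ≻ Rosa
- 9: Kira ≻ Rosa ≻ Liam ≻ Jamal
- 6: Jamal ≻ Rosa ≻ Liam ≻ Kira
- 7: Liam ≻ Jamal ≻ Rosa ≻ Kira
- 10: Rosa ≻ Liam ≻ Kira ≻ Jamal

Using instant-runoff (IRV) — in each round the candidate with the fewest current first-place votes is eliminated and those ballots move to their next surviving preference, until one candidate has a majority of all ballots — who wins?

Liam

Round 1: Kira 15, Rosa 10, Jamal 22, Liam 13. Rosa eliminated.
Round 2: Kira 15, Jamal 22, Liam 23. Kira eliminated.
Round 3: Jamal 28, Liam 32. Liam has a majority (≥31).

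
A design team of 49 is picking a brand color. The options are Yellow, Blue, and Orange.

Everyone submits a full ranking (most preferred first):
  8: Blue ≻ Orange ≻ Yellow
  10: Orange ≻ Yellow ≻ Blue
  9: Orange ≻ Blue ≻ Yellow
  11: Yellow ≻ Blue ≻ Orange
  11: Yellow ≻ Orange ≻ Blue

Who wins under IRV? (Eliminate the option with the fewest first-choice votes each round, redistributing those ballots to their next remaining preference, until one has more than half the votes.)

Round 1: Yellow 22, Blue 8, Orange 19. Blue eliminated.
Round 2: Yellow 22, Orange 27. Orange has a majority (≥25).

Orange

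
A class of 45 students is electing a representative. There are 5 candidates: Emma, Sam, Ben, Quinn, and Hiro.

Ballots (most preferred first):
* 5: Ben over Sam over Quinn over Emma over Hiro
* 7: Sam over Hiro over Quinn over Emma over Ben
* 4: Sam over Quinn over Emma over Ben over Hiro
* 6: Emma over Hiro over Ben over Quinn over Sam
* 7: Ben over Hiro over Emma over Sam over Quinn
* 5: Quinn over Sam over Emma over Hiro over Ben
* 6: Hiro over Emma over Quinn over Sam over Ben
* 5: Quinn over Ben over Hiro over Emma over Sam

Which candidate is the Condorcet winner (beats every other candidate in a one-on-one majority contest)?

Hiro vs Emma: 25–20
Hiro vs Sam: 24–21
Hiro vs Ben: 24–21
Hiro vs Quinn: 26–19
Hiro beats every other candidate.

Hiro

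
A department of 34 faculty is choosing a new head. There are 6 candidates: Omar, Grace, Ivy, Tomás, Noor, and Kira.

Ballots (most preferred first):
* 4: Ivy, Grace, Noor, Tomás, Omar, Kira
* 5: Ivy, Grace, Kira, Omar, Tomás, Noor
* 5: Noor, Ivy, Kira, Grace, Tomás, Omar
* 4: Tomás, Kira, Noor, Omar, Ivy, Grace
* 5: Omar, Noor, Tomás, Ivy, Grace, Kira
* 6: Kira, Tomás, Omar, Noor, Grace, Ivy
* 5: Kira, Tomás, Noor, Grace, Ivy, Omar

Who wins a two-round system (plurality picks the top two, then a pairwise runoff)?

Ivy

Round 1 first-place votes: Omar 5, Grace 0, Ivy 9, Tomás 4, Noor 5, Kira 11. Kira and Ivy advance.
Runoff: Kira is ranked above Ivy on 15 ballots, Ivy above Kira on 19.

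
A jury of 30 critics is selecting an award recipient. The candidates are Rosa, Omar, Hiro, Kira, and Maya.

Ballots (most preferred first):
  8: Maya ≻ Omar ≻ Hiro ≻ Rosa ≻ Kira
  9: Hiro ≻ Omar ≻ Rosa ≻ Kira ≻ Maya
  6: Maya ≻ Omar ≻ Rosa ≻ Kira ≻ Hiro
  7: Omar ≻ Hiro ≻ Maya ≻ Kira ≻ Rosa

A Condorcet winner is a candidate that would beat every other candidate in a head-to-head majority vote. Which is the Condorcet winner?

Omar

Omar vs Rosa: 30–0
Omar vs Hiro: 21–9
Omar vs Kira: 30–0
Omar vs Maya: 16–14
Omar beats every other candidate.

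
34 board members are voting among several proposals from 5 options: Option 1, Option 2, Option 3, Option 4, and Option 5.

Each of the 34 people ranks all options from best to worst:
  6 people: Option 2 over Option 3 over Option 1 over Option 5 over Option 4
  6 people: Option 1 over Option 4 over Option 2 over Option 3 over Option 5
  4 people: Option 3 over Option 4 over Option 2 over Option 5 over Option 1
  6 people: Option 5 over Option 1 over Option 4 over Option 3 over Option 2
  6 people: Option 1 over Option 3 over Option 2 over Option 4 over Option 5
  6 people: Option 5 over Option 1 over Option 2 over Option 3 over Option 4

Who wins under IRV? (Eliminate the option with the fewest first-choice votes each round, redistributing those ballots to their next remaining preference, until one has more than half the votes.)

Round 1: Option 1 12, Option 2 6, Option 3 4, Option 4 0, Option 5 12. Option 4 eliminated.
Round 2: Option 1 12, Option 2 6, Option 3 4, Option 5 12. Option 3 eliminated.
Round 3: Option 1 12, Option 2 10, Option 5 12. Option 2 eliminated.
Round 4: Option 1 18, Option 5 16. Option 1 has a majority (≥18).

Option 1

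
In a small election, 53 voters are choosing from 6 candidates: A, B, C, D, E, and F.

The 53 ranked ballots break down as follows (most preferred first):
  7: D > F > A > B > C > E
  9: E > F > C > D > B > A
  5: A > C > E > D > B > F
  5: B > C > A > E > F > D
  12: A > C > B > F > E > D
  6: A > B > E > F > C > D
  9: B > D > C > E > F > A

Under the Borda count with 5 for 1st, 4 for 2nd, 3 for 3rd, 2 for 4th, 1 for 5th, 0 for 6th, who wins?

B

A: 7×3 + 9×0 + 5×5 + 5×3 + 12×5 + 6×5 + 9×0 = 151
B: 7×2 + 9×1 + 5×1 + 5×5 + 12×3 + 6×4 + 9×5 = 158
C: 7×1 + 9×3 + 5×4 + 5×4 + 12×4 + 6×1 + 9×3 = 155
D: 7×5 + 9×2 + 5×2 + 5×0 + 12×0 + 6×0 + 9×4 = 99
E: 7×0 + 9×5 + 5×3 + 5×2 + 12×1 + 6×3 + 9×2 = 118
F: 7×4 + 9×4 + 5×0 + 5×1 + 12×2 + 6×2 + 9×1 = 114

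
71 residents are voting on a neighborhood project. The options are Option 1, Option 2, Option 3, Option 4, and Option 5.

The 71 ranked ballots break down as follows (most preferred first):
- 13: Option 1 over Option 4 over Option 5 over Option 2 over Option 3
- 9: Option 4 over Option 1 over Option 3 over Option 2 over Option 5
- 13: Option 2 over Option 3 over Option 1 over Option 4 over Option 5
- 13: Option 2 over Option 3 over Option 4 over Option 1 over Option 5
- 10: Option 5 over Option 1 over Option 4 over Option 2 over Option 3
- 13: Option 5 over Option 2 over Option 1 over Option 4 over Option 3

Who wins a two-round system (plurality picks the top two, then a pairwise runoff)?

Round 1 first-place votes: Option 1 13, Option 2 26, Option 3 0, Option 4 9, Option 5 23. Option 2 and Option 5 advance.
Runoff: Option 2 is ranked above Option 5 on 35 ballots, Option 5 above Option 2 on 36.

Option 5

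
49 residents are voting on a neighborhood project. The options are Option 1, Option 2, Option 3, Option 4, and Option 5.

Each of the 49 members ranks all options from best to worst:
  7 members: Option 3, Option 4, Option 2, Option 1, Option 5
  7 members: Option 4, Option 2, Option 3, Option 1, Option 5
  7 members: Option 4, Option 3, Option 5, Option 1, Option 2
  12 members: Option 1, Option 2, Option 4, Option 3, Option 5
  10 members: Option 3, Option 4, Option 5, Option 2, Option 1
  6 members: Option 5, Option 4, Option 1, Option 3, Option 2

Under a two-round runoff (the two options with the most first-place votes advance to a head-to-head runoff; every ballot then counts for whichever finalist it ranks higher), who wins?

Round 1 first-place votes: Option 1 12, Option 2 0, Option 3 17, Option 4 14, Option 5 6. Option 3 and Option 4 advance.
Runoff: Option 3 is ranked above Option 4 on 17 ballots, Option 4 above Option 3 on 32.

Option 4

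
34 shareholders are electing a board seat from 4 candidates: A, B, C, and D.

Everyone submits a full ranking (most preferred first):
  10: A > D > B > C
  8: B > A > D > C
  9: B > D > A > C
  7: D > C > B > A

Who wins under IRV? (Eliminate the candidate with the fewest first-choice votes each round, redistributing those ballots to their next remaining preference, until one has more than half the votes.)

Round 1: A 10, B 17, C 0, D 7. C eliminated.
Round 2: A 10, B 17, D 7. D eliminated.
Round 3: A 10, B 24. B has a majority (≥18).

B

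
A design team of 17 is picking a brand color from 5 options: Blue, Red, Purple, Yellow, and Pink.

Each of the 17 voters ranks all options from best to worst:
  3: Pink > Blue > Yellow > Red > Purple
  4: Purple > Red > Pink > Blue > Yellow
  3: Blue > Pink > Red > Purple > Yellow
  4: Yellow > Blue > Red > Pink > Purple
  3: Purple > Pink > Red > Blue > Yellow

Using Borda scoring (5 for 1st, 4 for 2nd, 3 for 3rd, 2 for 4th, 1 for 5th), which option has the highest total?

Pink

Blue: 3×4 + 4×2 + 3×5 + 4×4 + 3×2 = 57
Red: 3×2 + 4×4 + 3×3 + 4×3 + 3×3 = 52
Purple: 3×1 + 4×5 + 3×2 + 4×1 + 3×5 = 48
Yellow: 3×3 + 4×1 + 3×1 + 4×5 + 3×1 = 39
Pink: 3×5 + 4×3 + 3×4 + 4×2 + 3×4 = 59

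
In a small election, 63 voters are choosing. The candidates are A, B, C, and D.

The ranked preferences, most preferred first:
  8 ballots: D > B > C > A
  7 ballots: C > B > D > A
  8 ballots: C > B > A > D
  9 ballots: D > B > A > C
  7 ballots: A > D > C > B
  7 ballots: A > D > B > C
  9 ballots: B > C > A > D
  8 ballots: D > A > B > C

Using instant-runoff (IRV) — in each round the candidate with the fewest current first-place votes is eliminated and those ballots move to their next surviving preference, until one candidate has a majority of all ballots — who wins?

D

Round 1: A 14, B 9, C 15, D 25. B eliminated.
Round 2: A 14, C 24, D 25. A eliminated.
Round 3: C 24, D 39. D has a majority (≥32).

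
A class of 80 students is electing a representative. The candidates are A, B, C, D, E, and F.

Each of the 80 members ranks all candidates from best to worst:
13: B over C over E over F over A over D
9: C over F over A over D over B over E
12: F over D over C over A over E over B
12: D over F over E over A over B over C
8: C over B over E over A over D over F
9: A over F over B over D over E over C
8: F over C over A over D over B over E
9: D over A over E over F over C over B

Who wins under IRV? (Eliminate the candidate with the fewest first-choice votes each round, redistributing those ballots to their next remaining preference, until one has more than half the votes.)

Round 1: A 9, B 13, C 17, D 21, E 0, F 20. E eliminated.
Round 2: A 9, B 13, C 17, D 21, F 20. A eliminated.
Round 3: B 13, C 17, D 21, F 29. B eliminated.
Round 4: C 30, D 21, F 29. D eliminated.
Round 5: C 30, F 50. F has a majority (≥41).

F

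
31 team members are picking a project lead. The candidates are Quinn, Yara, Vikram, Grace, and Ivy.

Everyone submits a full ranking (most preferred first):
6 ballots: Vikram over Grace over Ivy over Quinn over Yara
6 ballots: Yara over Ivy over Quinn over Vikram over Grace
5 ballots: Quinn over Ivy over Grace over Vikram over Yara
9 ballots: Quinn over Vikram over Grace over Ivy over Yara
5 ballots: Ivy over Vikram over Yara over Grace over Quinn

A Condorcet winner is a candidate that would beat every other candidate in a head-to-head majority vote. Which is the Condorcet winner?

Ivy vs Quinn: 17–14
Ivy vs Yara: 25–6
Ivy vs Vikram: 16–15
Ivy vs Grace: 16–15
Ivy beats every other candidate.

Ivy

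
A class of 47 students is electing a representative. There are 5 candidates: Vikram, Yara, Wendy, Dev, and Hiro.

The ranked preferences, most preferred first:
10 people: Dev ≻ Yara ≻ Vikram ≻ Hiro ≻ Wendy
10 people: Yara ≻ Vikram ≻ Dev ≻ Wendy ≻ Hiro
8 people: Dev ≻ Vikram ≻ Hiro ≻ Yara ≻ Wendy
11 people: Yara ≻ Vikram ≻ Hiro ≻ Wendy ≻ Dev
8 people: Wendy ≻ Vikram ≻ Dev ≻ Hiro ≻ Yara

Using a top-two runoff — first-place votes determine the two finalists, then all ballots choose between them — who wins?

Dev

Round 1 first-place votes: Vikram 0, Yara 21, Wendy 8, Dev 18, Hiro 0. Yara and Dev advance.
Runoff: Yara is ranked above Dev on 21 ballots, Dev above Yara on 26.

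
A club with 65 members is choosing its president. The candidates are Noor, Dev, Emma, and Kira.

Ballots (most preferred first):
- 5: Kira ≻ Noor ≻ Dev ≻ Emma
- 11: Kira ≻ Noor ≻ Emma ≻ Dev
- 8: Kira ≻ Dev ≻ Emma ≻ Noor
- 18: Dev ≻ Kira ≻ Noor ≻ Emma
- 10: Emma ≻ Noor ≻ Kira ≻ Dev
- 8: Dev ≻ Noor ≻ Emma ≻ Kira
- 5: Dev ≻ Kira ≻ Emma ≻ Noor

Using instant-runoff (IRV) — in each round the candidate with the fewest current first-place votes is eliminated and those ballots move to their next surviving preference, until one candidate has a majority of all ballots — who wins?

Kira

Round 1: Noor 0, Dev 31, Emma 10, Kira 24. Noor eliminated.
Round 2: Dev 31, Emma 10, Kira 24. Emma eliminated.
Round 3: Dev 31, Kira 34. Kira has a majority (≥33).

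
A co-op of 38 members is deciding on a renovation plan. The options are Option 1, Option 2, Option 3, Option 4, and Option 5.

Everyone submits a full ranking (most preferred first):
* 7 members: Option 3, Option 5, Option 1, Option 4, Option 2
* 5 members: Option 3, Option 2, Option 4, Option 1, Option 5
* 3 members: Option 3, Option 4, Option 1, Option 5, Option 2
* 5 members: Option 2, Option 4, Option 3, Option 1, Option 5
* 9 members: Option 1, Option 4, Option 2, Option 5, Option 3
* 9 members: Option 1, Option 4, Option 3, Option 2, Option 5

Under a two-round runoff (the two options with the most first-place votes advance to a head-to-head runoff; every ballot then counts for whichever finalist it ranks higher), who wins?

Round 1 first-place votes: Option 1 18, Option 2 5, Option 3 15, Option 4 0, Option 5 0. Option 1 and Option 3 advance.
Runoff: Option 1 is ranked above Option 3 on 18 ballots, Option 3 above Option 1 on 20.

Option 3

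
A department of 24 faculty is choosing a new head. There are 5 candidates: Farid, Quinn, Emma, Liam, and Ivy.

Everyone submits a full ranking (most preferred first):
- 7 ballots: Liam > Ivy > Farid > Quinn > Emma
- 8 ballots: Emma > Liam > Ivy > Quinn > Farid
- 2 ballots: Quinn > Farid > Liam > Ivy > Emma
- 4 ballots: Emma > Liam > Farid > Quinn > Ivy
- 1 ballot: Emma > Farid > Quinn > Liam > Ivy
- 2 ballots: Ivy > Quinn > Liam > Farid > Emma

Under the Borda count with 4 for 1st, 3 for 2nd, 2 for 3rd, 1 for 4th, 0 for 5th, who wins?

Farid: 7×2 + 8×0 + 2×3 + 4×2 + 1×3 + 2×1 = 33
Quinn: 7×1 + 8×1 + 2×4 + 4×1 + 1×2 + 2×3 = 35
Emma: 7×0 + 8×4 + 2×0 + 4×4 + 1×4 + 2×0 = 52
Liam: 7×4 + 8×3 + 2×2 + 4×3 + 1×1 + 2×2 = 73
Ivy: 7×3 + 8×2 + 2×1 + 4×0 + 1×0 + 2×4 = 47

Liam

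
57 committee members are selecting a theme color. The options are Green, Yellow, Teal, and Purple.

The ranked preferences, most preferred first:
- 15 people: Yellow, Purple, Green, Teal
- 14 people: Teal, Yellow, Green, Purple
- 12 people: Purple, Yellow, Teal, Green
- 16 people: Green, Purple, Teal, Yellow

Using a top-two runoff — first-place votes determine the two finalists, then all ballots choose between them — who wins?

Yellow

Round 1 first-place votes: Green 16, Yellow 15, Teal 14, Purple 12. Green and Yellow advance.
Runoff: Green is ranked above Yellow on 16 ballots, Yellow above Green on 41.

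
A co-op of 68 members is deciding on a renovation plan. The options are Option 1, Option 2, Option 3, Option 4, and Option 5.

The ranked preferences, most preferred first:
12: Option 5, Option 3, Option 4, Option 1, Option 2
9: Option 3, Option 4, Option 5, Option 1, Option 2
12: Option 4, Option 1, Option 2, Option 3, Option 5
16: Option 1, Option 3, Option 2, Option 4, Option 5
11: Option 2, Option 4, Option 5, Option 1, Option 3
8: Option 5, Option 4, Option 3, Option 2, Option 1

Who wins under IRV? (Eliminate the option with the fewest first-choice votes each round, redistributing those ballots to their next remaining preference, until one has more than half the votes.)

Option 4

Round 1: Option 1 16, Option 2 11, Option 3 9, Option 4 12, Option 5 20. Option 3 eliminated.
Round 2: Option 1 16, Option 2 11, Option 4 21, Option 5 20. Option 2 eliminated.
Round 3: Option 1 16, Option 4 32, Option 5 20. Option 1 eliminated.
Round 4: Option 4 48, Option 5 20. Option 4 has a majority (≥35).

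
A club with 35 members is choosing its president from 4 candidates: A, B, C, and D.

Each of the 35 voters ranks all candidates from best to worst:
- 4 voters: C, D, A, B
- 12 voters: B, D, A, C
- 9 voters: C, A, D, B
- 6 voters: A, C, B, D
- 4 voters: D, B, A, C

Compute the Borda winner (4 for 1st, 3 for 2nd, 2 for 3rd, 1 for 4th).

A: 4×2 + 12×2 + 9×3 + 6×4 + 4×2 = 91
B: 4×1 + 12×4 + 9×1 + 6×2 + 4×3 = 85
C: 4×4 + 12×1 + 9×4 + 6×3 + 4×1 = 86
D: 4×3 + 12×3 + 9×2 + 6×1 + 4×4 = 88

A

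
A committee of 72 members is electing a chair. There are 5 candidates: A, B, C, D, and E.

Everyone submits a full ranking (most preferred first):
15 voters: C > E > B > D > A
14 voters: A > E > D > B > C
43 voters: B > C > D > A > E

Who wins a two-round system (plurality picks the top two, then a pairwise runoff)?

Round 1 first-place votes: A 14, B 43, C 15, D 0, E 0. B and C advance.
Runoff: B is ranked above C on 57 ballots, C above B on 15.

B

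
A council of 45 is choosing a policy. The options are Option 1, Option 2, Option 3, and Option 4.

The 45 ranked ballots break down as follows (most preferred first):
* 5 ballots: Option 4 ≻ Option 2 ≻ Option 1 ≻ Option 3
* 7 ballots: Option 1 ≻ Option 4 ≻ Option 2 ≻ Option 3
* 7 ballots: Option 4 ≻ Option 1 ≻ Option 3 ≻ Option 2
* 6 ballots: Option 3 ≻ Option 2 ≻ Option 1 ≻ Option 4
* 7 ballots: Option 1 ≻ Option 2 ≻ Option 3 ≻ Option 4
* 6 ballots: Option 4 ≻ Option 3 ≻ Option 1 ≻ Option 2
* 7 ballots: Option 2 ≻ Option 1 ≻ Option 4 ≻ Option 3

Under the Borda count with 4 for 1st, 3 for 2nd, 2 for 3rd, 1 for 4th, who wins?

Option 1: 5×2 + 7×4 + 7×3 + 6×2 + 7×4 + 6×2 + 7×3 = 132
Option 2: 5×3 + 7×2 + 7×1 + 6×3 + 7×3 + 6×1 + 7×4 = 109
Option 3: 5×1 + 7×1 + 7×2 + 6×4 + 7×2 + 6×3 + 7×1 = 89
Option 4: 5×4 + 7×3 + 7×4 + 6×1 + 7×1 + 6×4 + 7×2 = 120

Option 1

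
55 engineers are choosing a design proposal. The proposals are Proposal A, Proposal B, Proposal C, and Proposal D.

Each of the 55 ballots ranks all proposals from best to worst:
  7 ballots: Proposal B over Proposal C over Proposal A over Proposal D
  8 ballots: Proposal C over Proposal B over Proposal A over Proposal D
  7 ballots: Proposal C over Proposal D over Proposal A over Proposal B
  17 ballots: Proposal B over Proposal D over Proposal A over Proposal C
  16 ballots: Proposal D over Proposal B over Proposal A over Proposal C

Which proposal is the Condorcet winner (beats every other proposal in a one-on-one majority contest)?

Proposal B vs Proposal A: 48–7
Proposal B vs Proposal C: 40–15
Proposal B vs Proposal D: 32–23
Proposal B beats every other proposal.

Proposal B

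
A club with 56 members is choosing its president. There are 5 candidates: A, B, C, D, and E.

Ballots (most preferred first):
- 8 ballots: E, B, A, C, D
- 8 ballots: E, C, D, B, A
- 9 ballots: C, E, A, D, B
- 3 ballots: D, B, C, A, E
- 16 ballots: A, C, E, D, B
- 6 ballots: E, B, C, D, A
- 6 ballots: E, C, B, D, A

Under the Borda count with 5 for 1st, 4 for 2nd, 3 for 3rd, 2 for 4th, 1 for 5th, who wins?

A: 8×3 + 8×1 + 9×3 + 3×2 + 16×5 + 6×1 + 6×1 = 157
B: 8×4 + 8×2 + 9×1 + 3×4 + 16×1 + 6×4 + 6×3 = 127
C: 8×2 + 8×4 + 9×5 + 3×3 + 16×4 + 6×3 + 6×4 = 208
D: 8×1 + 8×3 + 9×2 + 3×5 + 16×2 + 6×2 + 6×2 = 121
E: 8×5 + 8×5 + 9×4 + 3×1 + 16×3 + 6×5 + 6×5 = 227

E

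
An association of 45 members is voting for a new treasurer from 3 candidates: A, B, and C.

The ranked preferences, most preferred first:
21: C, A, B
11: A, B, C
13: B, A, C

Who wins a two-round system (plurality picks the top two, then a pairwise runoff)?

Round 1 first-place votes: A 11, B 13, C 21. C and B advance.
Runoff: C is ranked above B on 21 ballots, B above C on 24.

B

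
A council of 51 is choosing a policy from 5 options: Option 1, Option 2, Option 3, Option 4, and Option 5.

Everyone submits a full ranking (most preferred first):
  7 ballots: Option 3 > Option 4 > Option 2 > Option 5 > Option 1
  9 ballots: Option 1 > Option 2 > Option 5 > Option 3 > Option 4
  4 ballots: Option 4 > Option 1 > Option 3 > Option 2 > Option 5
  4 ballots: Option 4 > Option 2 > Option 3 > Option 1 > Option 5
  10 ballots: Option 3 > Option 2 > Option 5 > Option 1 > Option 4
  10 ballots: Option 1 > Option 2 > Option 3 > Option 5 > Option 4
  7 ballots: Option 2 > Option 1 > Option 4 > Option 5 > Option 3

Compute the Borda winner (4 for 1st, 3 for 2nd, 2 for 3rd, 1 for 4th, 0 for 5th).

Option 1: 7×0 + 9×4 + 4×3 + 4×1 + 10×1 + 10×4 + 7×3 = 123
Option 2: 7×2 + 9×3 + 4×1 + 4×3 + 10×3 + 10×3 + 7×4 = 145
Option 3: 7×4 + 9×1 + 4×2 + 4×2 + 10×4 + 10×2 + 7×0 = 113
Option 4: 7×3 + 9×0 + 4×4 + 4×4 + 10×0 + 10×0 + 7×2 = 67
Option 5: 7×1 + 9×2 + 4×0 + 4×0 + 10×2 + 10×1 + 7×1 = 62

Option 2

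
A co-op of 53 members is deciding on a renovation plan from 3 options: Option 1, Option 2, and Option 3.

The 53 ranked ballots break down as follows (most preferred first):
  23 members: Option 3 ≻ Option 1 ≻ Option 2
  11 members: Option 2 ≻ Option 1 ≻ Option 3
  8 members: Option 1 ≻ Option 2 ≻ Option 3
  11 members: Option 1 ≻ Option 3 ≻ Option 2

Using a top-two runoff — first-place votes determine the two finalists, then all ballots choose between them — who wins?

Option 1

Round 1 first-place votes: Option 1 19, Option 2 11, Option 3 23. Option 3 and Option 1 advance.
Runoff: Option 3 is ranked above Option 1 on 23 ballots, Option 1 above Option 3 on 30.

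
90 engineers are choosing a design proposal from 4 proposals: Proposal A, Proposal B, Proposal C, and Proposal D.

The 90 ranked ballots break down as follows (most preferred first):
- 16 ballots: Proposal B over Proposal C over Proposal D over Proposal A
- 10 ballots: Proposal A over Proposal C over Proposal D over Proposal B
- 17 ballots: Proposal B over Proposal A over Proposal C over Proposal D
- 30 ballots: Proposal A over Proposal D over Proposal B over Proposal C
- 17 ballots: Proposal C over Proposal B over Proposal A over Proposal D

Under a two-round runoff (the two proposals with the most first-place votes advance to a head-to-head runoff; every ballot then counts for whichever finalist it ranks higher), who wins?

Proposal B

Round 1 first-place votes: Proposal A 40, Proposal B 33, Proposal C 17, Proposal D 0. Proposal A and Proposal B advance.
Runoff: Proposal A is ranked above Proposal B on 40 ballots, Proposal B above Proposal A on 50.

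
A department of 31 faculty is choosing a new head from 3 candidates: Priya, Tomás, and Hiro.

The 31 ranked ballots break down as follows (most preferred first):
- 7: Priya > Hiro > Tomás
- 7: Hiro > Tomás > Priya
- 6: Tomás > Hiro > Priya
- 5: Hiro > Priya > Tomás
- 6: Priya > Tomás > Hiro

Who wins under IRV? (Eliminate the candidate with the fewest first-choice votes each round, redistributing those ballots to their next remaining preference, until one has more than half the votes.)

Hiro

Round 1: Priya 13, Tomás 6, Hiro 12. Tomás eliminated.
Round 2: Priya 13, Hiro 18. Hiro has a majority (≥16).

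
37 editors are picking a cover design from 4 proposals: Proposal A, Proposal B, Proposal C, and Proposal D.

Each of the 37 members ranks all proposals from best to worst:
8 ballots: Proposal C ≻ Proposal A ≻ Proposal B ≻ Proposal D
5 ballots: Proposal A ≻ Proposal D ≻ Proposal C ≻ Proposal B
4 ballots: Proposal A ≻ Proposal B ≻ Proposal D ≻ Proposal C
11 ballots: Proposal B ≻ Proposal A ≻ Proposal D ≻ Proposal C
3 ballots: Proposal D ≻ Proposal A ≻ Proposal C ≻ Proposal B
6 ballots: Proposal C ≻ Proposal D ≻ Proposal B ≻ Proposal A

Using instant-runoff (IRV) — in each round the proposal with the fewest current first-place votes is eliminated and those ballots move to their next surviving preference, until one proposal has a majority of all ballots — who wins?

Proposal A

Round 1: Proposal A 9, Proposal B 11, Proposal C 14, Proposal D 3. Proposal D eliminated.
Round 2: Proposal A 12, Proposal B 11, Proposal C 14. Proposal B eliminated.
Round 3: Proposal A 23, Proposal C 14. Proposal A has a majority (≥19).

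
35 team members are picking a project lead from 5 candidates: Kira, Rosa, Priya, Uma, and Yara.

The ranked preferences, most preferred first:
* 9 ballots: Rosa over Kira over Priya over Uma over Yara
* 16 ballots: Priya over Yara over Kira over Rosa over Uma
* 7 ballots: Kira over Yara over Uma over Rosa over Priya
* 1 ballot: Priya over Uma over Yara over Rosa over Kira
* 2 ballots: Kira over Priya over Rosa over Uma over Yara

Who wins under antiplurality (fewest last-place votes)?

Last-place votes: Kira 1, Rosa 0, Priya 7, Uma 16, Yara 11.

Rosa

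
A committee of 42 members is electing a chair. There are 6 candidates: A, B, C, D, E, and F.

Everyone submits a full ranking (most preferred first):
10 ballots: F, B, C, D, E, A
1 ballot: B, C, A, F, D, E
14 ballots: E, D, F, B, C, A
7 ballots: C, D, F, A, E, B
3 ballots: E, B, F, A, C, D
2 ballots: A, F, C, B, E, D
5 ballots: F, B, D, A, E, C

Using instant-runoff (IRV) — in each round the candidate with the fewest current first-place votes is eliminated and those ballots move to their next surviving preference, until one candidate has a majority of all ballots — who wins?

Round 1: A 2, B 1, C 7, D 0, E 17, F 15. D eliminated.
Round 2: A 2, B 1, C 7, E 17, F 15. B eliminated.
Round 3: A 2, C 8, E 17, F 15. A eliminated.
Round 4: C 8, E 17, F 17. C eliminated.
Round 5: E 17, F 25. F has a majority (≥22).

F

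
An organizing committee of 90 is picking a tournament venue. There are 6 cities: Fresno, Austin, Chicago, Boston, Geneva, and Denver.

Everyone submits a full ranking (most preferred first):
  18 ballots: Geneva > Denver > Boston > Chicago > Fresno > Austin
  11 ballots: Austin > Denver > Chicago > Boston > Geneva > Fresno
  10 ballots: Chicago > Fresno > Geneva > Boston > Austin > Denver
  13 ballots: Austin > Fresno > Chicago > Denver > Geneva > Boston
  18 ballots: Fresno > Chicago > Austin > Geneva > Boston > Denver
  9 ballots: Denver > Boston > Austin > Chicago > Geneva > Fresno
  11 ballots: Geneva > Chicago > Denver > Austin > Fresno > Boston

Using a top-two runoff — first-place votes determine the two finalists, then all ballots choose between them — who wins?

Austin

Round 1 first-place votes: Fresno 18, Austin 24, Chicago 10, Boston 0, Geneva 29, Denver 9. Geneva and Austin advance.
Runoff: Geneva is ranked above Austin on 39 ballots, Austin above Geneva on 51.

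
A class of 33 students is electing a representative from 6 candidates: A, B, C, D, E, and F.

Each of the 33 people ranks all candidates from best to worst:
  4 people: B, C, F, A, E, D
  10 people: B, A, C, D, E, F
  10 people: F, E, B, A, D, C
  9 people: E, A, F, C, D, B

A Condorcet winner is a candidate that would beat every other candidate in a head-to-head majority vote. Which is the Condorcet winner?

E vs A: 19–14
E vs B: 19–14
E vs C: 19–14
E vs D: 23–10
E vs F: 19–14
E beats every other candidate.

E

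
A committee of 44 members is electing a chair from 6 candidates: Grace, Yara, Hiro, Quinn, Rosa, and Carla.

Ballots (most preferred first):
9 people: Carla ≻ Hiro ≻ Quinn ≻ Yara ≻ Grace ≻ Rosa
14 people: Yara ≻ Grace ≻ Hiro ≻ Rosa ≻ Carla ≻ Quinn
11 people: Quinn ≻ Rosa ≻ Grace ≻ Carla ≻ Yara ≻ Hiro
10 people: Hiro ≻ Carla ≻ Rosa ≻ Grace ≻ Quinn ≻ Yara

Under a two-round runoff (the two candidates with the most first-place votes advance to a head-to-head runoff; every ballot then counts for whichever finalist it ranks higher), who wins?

Quinn

Round 1 first-place votes: Grace 0, Yara 14, Hiro 10, Quinn 11, Rosa 0, Carla 9. Yara and Quinn advance.
Runoff: Yara is ranked above Quinn on 14 ballots, Quinn above Yara on 30.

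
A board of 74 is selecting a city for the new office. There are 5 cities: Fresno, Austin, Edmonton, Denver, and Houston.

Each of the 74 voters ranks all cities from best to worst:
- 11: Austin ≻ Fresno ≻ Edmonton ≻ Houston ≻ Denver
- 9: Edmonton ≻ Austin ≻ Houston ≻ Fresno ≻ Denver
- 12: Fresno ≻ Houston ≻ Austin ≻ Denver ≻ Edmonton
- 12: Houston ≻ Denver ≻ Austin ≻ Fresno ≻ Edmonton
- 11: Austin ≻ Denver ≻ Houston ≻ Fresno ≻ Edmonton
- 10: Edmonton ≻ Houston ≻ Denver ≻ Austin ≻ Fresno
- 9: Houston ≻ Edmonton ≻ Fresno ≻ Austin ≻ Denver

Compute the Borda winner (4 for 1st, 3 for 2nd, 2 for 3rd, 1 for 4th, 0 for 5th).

Houston

Fresno: 11×3 + 9×1 + 12×4 + 12×1 + 11×1 + 10×0 + 9×2 = 131
Austin: 11×4 + 9×3 + 12×2 + 12×2 + 11×4 + 10×1 + 9×1 = 182
Edmonton: 11×2 + 9×4 + 12×0 + 12×0 + 11×0 + 10×4 + 9×3 = 125
Denver: 11×0 + 9×0 + 12×1 + 12×3 + 11×3 + 10×2 + 9×0 = 101
Houston: 11×1 + 9×2 + 12×3 + 12×4 + 11×2 + 10×3 + 9×4 = 201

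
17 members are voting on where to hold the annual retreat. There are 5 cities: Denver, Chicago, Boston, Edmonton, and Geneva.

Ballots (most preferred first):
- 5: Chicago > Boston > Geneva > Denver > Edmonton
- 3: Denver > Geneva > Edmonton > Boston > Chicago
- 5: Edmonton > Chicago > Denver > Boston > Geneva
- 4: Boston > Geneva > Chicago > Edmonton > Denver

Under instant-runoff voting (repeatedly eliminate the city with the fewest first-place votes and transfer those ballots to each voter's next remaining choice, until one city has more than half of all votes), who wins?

Chicago

Round 1: Denver 3, Chicago 5, Boston 4, Edmonton 5, Geneva 0. Geneva eliminated.
Round 2: Denver 3, Chicago 5, Boston 4, Edmonton 5. Denver eliminated.
Round 3: Chicago 5, Boston 4, Edmonton 8. Boston eliminated.
Round 4: Chicago 9, Edmonton 8. Chicago has a majority (≥9).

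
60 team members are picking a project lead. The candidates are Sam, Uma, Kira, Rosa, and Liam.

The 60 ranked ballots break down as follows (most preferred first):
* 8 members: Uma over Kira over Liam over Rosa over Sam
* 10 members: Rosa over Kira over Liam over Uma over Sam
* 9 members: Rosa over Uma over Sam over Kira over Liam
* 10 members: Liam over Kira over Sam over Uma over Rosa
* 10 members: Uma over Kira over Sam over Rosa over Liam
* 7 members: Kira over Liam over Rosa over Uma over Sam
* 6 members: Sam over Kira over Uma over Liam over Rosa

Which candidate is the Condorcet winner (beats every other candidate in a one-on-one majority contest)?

Kira vs Sam: 45–15
Kira vs Uma: 33–27
Kira vs Rosa: 41–19
Kira vs Liam: 50–10
Kira beats every other candidate.

Kira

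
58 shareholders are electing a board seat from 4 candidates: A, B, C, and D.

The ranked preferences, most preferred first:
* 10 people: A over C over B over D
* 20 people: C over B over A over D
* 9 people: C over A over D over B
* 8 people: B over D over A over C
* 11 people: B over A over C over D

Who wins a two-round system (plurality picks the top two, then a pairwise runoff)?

Round 1 first-place votes: A 10, B 19, C 29, D 0. C and B advance.
Runoff: C is ranked above B on 39 ballots, B above C on 19.

C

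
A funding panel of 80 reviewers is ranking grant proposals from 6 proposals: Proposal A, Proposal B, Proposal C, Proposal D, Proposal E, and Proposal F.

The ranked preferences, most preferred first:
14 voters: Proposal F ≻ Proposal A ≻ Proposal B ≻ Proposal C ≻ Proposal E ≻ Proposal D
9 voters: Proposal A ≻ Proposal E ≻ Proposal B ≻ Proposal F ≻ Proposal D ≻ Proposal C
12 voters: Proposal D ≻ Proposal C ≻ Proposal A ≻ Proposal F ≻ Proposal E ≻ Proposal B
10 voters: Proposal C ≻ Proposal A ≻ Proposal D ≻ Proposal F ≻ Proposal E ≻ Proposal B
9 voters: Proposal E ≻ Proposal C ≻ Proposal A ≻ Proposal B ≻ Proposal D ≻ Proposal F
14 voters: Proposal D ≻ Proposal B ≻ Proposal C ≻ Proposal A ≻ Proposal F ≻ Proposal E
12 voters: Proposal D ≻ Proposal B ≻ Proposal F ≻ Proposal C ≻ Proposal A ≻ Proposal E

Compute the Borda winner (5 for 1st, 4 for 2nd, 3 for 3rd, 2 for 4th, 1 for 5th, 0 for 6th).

Proposal A: 14×4 + 9×5 + 12×3 + 10×4 + 9×3 + 14×2 + 12×1 = 244
Proposal B: 14×3 + 9×3 + 12×0 + 10×0 + 9×2 + 14×4 + 12×4 = 191
Proposal C: 14×2 + 9×0 + 12×4 + 10×5 + 9×4 + 14×3 + 12×2 = 228
Proposal D: 14×0 + 9×1 + 12×5 + 10×3 + 9×1 + 14×5 + 12×5 = 238
Proposal E: 14×1 + 9×4 + 12×1 + 10×1 + 9×5 + 14×0 + 12×0 = 117
Proposal F: 14×5 + 9×2 + 12×2 + 10×2 + 9×0 + 14×1 + 12×3 = 182

Proposal A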